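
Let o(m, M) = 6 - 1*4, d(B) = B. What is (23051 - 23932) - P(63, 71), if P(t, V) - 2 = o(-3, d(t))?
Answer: -885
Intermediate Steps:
o(m, M) = 2 (o(m, M) = 6 - 4 = 2)
P(t, V) = 4 (P(t, V) = 2 + 2 = 4)
(23051 - 23932) - P(63, 71) = (23051 - 23932) - 1*4 = -881 - 4 = -885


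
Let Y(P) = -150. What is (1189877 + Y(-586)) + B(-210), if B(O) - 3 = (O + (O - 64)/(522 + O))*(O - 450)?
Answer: 17275825/13 ≈ 1.3289e+6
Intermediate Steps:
B(O) = 3 + (-450 + O)*(O + (-64 + O)/(522 + O)) (B(O) = 3 + (O + (O - 64)/(522 + O))*(O - 450) = 3 + (O + (-64 + O)/(522 + O))*(-450 + O) = 3 + (-450 + O)*(O + (-64 + O)/(522 + O)))
(1189877 + Y(-586)) + B(-210) = (1189877 - 150) + (30366 + (-210)**3 - 235411*(-210) + 73*(-210)**2)/(522 - 210) = 1189727 + (30366 - 9261000 + 49436310 + 73*44100)/312 = 1189727 + (30366 - 9261000 + 49436310 + 3219300)/312 = 1189727 + (1/312)*43424976 = 1189727 + 1809374/13 = 17275825/13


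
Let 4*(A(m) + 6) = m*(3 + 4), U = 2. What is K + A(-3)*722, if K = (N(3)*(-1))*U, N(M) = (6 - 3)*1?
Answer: -16257/2 ≈ -8128.5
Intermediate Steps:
A(m) = -6 + 7*m/4 (A(m) = -6 + (m*(3 + 4))/4 = -6 + (m*7)/4 = -6 + (7*m)/4 = -6 + 7*m/4)
N(M) = 3 (N(M) = 3*1 = 3)
K = -6 (K = (3*(-1))*2 = -3*2 = -6)
K + A(-3)*722 = -6 + (-6 + (7/4)*(-3))*722 = -6 + (-6 - 21/4)*722 = -6 - 45/4*722 = -6 - 16245/2 = -16257/2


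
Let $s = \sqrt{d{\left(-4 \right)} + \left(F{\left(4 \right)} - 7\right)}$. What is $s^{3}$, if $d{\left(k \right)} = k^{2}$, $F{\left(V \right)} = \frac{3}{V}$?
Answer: $\frac{39 \sqrt{39}}{8} \approx 30.444$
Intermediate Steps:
$s = \frac{\sqrt{39}}{2}$ ($s = \sqrt{\left(-4\right)^{2} + \left(\frac{3}{4} - 7\right)} = \sqrt{16 + \left(3 \cdot \frac{1}{4} - 7\right)} = \sqrt{16 + \left(\frac{3}{4} - 7\right)} = \sqrt{16 - \frac{25}{4}} = \sqrt{\frac{39}{4}} = \frac{\sqrt{39}}{2} \approx 3.1225$)
$s^{3} = \left(\frac{\sqrt{39}}{2}\right)^{3} = \frac{39 \sqrt{39}}{8}$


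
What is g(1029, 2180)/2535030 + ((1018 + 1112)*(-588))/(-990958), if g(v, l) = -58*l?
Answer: 152483812184/125605412937 ≈ 1.2140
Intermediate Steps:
g(1029, 2180)/2535030 + ((1018 + 1112)*(-588))/(-990958) = -58*2180/2535030 + ((1018 + 1112)*(-588))/(-990958) = -126440*1/2535030 + (2130*(-588))*(-1/990958) = -12644/253503 - 1252440*(-1/990958) = -12644/253503 + 626220/495479 = 152483812184/125605412937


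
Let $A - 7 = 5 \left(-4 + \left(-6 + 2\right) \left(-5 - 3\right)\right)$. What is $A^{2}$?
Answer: $21609$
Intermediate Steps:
$A = 147$ ($A = 7 + 5 \left(-4 + \left(-6 + 2\right) \left(-5 - 3\right)\right) = 7 + 5 \left(-4 - 4 \left(-5 + \left(-4 + 1\right)\right)\right) = 7 + 5 \left(-4 - 4 \left(-5 - 3\right)\right) = 7 + 5 \left(-4 - -32\right) = 7 + 5 \left(-4 + 32\right) = 7 + 5 \cdot 28 = 7 + 140 = 147$)
$A^{2} = 147^{2} = 21609$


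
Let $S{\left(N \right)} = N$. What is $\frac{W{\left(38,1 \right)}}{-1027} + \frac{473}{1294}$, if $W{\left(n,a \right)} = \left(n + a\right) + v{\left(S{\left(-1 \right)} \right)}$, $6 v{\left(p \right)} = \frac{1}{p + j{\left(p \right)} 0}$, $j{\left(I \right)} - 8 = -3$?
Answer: $\frac{653281}{1993407} \approx 0.32772$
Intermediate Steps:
$j{\left(I \right)} = 5$ ($j{\left(I \right)} = 8 - 3 = 5$)
$v{\left(p \right)} = \frac{1}{6 p}$ ($v{\left(p \right)} = \frac{1}{6 \left(p + 5 \cdot 0\right)} = \frac{1}{6 \left(p + 0\right)} = \frac{1}{6 p}$)
$W{\left(n,a \right)} = - \frac{1}{6} + a + n$ ($W{\left(n,a \right)} = \left(n + a\right) + \frac{1}{6 \left(-1\right)} = \left(a + n\right) + \frac{1}{6} \left(-1\right) = \left(a + n\right) - \frac{1}{6} = - \frac{1}{6} + a + n$)
$\frac{W{\left(38,1 \right)}}{-1027} + \frac{473}{1294} = \frac{- \frac{1}{6} + 1 + 38}{-1027} + \frac{473}{1294} = \frac{233}{6} \left(- \frac{1}{1027}\right) + 473 \cdot \frac{1}{1294} = - \frac{233}{6162} + \frac{473}{1294} = \frac{653281}{1993407}$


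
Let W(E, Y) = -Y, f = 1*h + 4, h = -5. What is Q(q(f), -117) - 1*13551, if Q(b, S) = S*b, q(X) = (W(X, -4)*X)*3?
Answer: -12147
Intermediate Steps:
f = -1 (f = 1*(-5) + 4 = -5 + 4 = -1)
q(X) = 12*X (q(X) = ((-1*(-4))*X)*3 = (4*X)*3 = 12*X)
Q(q(f), -117) - 1*13551 = -1404*(-1) - 1*13551 = -117*(-12) - 13551 = 1404 - 13551 = -12147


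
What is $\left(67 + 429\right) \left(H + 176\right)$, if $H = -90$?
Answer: $42656$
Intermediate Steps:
$\left(67 + 429\right) \left(H + 176\right) = \left(67 + 429\right) \left(-90 + 176\right) = 496 \cdot 86 = 42656$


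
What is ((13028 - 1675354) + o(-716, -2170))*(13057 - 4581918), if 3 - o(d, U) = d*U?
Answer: 14693653437023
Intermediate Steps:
o(d, U) = 3 - U*d (o(d, U) = 3 - d*U = 3 - U*d)
((13028 - 1675354) + o(-716, -2170))*(13057 - 4581918) = ((13028 - 1675354) + (3 - 1*(-2170)*(-716)))*(13057 - 4581918) = (-1662326 + (3 - 1553720))*(-4568861) = (-1662326 - 1553717)*(-4568861) = -3216043*(-4568861) = 14693653437023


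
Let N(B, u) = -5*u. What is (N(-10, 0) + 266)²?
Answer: 70756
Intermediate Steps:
(N(-10, 0) + 266)² = (-5*0 + 266)² = (0 + 266)² = 266² = 70756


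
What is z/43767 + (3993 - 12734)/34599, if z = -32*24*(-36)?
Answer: 21260215/56084979 ≈ 0.37907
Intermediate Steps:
z = 27648 (z = -768*(-36) = 27648)
z/43767 + (3993 - 12734)/34599 = 27648/43767 + (3993 - 12734)/34599 = 27648*(1/43767) - 8741*1/34599 = 1024/1621 - 8741/34599 = 21260215/56084979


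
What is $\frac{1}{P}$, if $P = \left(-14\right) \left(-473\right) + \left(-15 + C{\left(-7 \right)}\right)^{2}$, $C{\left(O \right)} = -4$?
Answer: $\frac{1}{6983} \approx 0.0001432$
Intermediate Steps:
$P = 6983$ ($P = \left(-14\right) \left(-473\right) + \left(-15 - 4\right)^{2} = 6622 + \left(-19\right)^{2} = 6622 + 361 = 6983$)
$\frac{1}{P} = \frac{1}{6983}$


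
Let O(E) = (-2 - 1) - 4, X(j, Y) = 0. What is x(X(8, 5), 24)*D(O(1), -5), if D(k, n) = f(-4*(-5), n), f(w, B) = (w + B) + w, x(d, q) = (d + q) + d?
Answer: 840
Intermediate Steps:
x(d, q) = q + 2*d
O(E) = -7 (O(E) = -3 - 4 = -7)
f(w, B) = B + 2*w (f(w, B) = (B + w) + w = B + 2*w)
D(k, n) = 40 + n (D(k, n) = n + 2*(-4*(-5)) = n + 2*20 = n + 40 = 40 + n)
x(X(8, 5), 24)*D(O(1), -5) = (24 + 2*0)*(40 - 5) = (24 + 0)*35 = 24*35 = 840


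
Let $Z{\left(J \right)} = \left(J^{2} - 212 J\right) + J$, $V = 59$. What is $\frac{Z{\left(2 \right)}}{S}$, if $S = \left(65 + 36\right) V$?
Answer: $- \frac{418}{5959} \approx -0.070146$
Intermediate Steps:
$Z{\left(J \right)} = J^{2} - 211 J$
$S = 5959$ ($S = \left(65 + 36\right) 59 = 101 \cdot 59 = 5959$)
$\frac{Z{\left(2 \right)}}{S} = \frac{2 \left(-211 + 2\right)}{5959} = 2 \left(-209\right) \frac{1}{5959} = \left(-418\right) \frac{1}{5959} = - \frac{418}{5959}$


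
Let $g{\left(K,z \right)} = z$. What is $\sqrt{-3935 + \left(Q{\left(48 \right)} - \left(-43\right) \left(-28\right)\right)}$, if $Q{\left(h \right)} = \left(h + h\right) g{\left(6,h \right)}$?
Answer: $3 i \sqrt{59} \approx 23.043 i$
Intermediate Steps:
$Q{\left(h \right)} = 2 h^{2}$ ($Q{\left(h \right)} = \left(h + h\right) h = 2 h h = 2 h^{2}$)
$\sqrt{-3935 + \left(Q{\left(48 \right)} - \left(-43\right) \left(-28\right)\right)} = \sqrt{-3935 + \left(2 \cdot 48^{2} - \left(-43\right) \left(-28\right)\right)} = \sqrt{-3935 + \left(2 \cdot 2304 - 1204\right)} = \sqrt{-3935 + \left(4608 - 1204\right)} = \sqrt{-3935 + 3404} = \sqrt{-531} = 3 i \sqrt{59}$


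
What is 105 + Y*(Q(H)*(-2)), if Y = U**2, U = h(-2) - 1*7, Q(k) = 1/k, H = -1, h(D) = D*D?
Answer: 123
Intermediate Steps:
h(D) = D**2
U = -3 (U = (-2)**2 - 1*7 = 4 - 7 = -3)
Y = 9 (Y = (-3)**2 = 9)
105 + Y*(Q(H)*(-2)) = 105 + 9*(-2/(-1)) = 105 + 9*(-1*(-2)) = 105 + 9*2 = 105 + 18 = 123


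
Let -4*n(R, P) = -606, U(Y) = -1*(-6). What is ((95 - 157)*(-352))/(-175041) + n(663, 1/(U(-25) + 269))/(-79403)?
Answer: -3518819567/27797561046 ≈ -0.12659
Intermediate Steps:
U(Y) = 6
n(R, P) = 303/2 (n(R, P) = -¼*(-606) = 303/2)
((95 - 157)*(-352))/(-175041) + n(663, 1/(U(-25) + 269))/(-79403) = ((95 - 157)*(-352))/(-175041) + (303/2)/(-79403) = -62*(-352)*(-1/175041) + (303/2)*(-1/79403) = 21824*(-1/175041) - 303/158806 = -21824/175041 - 303/158806 = -3518819567/27797561046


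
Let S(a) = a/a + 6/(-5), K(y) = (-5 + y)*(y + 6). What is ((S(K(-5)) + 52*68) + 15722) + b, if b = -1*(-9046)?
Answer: 141519/5 ≈ 28304.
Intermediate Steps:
b = 9046
K(y) = (-5 + y)*(6 + y)
S(a) = -⅕ (S(a) = 1 + 6*(-⅕) = 1 - 6/5 = -⅕)
((S(K(-5)) + 52*68) + 15722) + b = ((-⅕ + 52*68) + 15722) + 9046 = ((-⅕ + 3536) + 15722) + 9046 = (17679/5 + 15722) + 9046 = 96289/5 + 9046 = 141519/5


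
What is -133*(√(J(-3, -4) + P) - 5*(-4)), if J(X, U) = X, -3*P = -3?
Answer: -2660 - 133*I*√2 ≈ -2660.0 - 188.09*I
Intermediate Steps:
P = 1 (P = -⅓*(-3) = 1)
-133*(√(J(-3, -4) + P) - 5*(-4)) = -133*(√(-3 + 1) - 5*(-4)) = -133*(√(-2) + 20) = -133*(I*√2 + 20) = -133*(20 + I*√2) = -2660 - 133*I*√2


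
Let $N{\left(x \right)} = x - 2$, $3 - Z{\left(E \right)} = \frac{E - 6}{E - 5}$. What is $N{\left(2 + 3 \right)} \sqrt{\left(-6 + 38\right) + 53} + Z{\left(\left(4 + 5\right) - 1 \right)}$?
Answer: $\frac{7}{3} + 3 \sqrt{85} \approx 29.992$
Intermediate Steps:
$Z{\left(E \right)} = 3 - \frac{-6 + E}{-5 + E}$ ($Z{\left(E \right)} = 3 - \frac{E - 6}{E - 5} = 3 - \frac{-6 + E}{-5 + E}$)
$N{\left(x \right)} = -2 + x$
$N{\left(2 + 3 \right)} \sqrt{\left(-6 + 38\right) + 53} + Z{\left(\left(4 + 5\right) - 1 \right)} = \left(-2 + \left(2 + 3\right)\right) \sqrt{\left(-6 + 38\right) + 53} + \frac{-9 + 2 \left(\left(4 + 5\right) - 1\right)}{-5 + \left(\left(4 + 5\right) - 1\right)} = \left(-2 + 5\right) \sqrt{32 + 53} + \frac{-9 + 2 \left(9 - 1\right)}{-5 + \left(9 - 1\right)} = 3 \sqrt{85} + \frac{-9 + 2 \cdot 8}{-5 + 8} = 3 \sqrt{85} + \frac{-9 + 16}{3} = 3 \sqrt{85} + \frac{1}{3} \cdot 7 = 3 \sqrt{85} + \frac{7}{3} = \frac{7}{3} + 3 \sqrt{85}$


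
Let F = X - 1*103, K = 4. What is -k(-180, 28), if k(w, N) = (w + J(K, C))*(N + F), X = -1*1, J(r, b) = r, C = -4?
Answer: -13376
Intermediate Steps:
X = -1
F = -104 (F = -1 - 1*103 = -1 - 103 = -104)
k(w, N) = (-104 + N)*(4 + w) (k(w, N) = (w + 4)*(N - 104) = (4 + w)*(-104 + N) = (-104 + N)*(4 + w))
-k(-180, 28) = -(-416 - 104*(-180) + 4*28 + 28*(-180)) = -(-416 + 18720 + 112 - 5040) = -1*13376 = -13376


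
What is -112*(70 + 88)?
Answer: -17696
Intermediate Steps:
-112*(70 + 88) = -112*158 = -17696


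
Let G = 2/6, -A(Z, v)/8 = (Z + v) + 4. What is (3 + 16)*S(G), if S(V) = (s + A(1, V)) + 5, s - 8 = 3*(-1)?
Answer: -1862/3 ≈ -620.67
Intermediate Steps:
A(Z, v) = -32 - 8*Z - 8*v (A(Z, v) = -8*((Z + v) + 4) = -8*(4 + Z + v) = -32 - 8*Z - 8*v)
s = 5 (s = 8 + 3*(-1) = 8 - 3 = 5)
G = ⅓ (G = 2*(⅙) = ⅓ ≈ 0.33333)
S(V) = -30 - 8*V (S(V) = (5 + (-32 - 8*1 - 8*V)) + 5 = (5 + (-32 - 8 - 8*V)) + 5 = (5 + (-40 - 8*V)) + 5 = (-35 - 8*V) + 5 = -30 - 8*V)
(3 + 16)*S(G) = (3 + 16)*(-30 - 8*⅓) = 19*(-30 - 8/3) = 19*(-98/3) = -1862/3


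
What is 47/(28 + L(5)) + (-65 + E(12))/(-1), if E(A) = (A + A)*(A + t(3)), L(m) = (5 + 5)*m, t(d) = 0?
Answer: -17347/78 ≈ -222.40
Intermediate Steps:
L(m) = 10*m
E(A) = 2*A² (E(A) = (A + A)*(A + 0) = (2*A)*A = 2*A²)
47/(28 + L(5)) + (-65 + E(12))/(-1) = 47/(28 + 10*5) + (-65 + 2*12²)/(-1) = 47/(28 + 50) + (-65 + 2*144)*(-1) = 47/78 + (-65 + 288)*(-1) = 47*(1/78) + 223*(-1) = 47/78 - 223 = -17347/78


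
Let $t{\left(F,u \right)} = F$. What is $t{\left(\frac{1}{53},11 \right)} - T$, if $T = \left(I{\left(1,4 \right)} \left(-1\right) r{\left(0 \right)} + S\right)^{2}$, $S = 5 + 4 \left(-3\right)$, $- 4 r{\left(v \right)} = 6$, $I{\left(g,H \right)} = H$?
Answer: $- \frac{52}{53} \approx -0.98113$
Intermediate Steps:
$r{\left(v \right)} = - \frac{3}{2}$ ($r{\left(v \right)} = \left(- \frac{1}{4}\right) 6 = - \frac{3}{2}$)
$S = -7$ ($S = 5 - 12 = -7$)
$T = 1$ ($T = \left(4 \left(-1\right) \left(- \frac{3}{2}\right) - 7\right)^{2} = \left(\left(-4\right) \left(- \frac{3}{2}\right) - 7\right)^{2} = \left(6 - 7\right)^{2} = \left(-1\right)^{2} = 1$)
$t{\left(\frac{1}{53},11 \right)} - T = \frac{1}{53} - 1 = - \frac{52}{53}$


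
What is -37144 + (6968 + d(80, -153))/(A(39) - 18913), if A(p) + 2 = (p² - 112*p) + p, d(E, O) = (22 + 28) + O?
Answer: -806885977/21723 ≈ -37144.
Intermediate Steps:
d(E, O) = 50 + O
A(p) = -2 + p² - 111*p (A(p) = -2 + ((p² - 112*p) + p) = -2 + (p² - 111*p) = -2 + p² - 111*p)
-37144 + (6968 + d(80, -153))/(A(39) - 18913) = -37144 + (6968 + (50 - 153))/((-2 + 39² - 111*39) - 18913) = -37144 + (6968 - 103)/((-2 + 1521 - 4329) - 18913) = -37144 + 6865/(-2810 - 18913) = -37144 + 6865/(-21723) = -37144 + 6865*(-1/21723) = -37144 - 6865/21723 = -806885977/21723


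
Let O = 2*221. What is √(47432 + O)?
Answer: √47874 ≈ 218.80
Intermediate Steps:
O = 442
√(47432 + O) = √(47432 + 442) = √47874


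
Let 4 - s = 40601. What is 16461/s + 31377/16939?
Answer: 994979190/687672583 ≈ 1.4469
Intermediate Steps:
s = -40597 (s = 4 - 1*40601 = 4 - 40601 = -40597)
16461/s + 31377/16939 = 16461/(-40597) + 31377/16939 = 16461*(-1/40597) + 31377*(1/16939) = -16461/40597 + 31377/16939 = 994979190/687672583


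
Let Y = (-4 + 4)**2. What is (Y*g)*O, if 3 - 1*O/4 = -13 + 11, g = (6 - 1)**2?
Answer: 0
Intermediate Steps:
Y = 0 (Y = 0**2 = 0)
g = 25 (g = 5**2 = 25)
O = 20 (O = 12 - 4*(-13 + 11) = 12 - 4*(-2) = 12 + 8 = 20)
(Y*g)*O = (0*25)*20 = 0*20 = 0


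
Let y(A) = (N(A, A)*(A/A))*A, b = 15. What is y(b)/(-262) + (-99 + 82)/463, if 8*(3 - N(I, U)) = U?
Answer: -98137/970448 ≈ -0.10113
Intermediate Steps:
N(I, U) = 3 - U/8
y(A) = A*(3 - A/8) (y(A) = ((3 - A/8)*(A/A))*A = ((3 - A/8)*1)*A = (3 - A/8)*A = A*(3 - A/8))
y(b)/(-262) + (-99 + 82)/463 = ((1/8)*15*(24 - 1*15))/(-262) + (-99 + 82)/463 = ((1/8)*15*(24 - 15))*(-1/262) - 17*1/463 = ((1/8)*15*9)*(-1/262) - 17/463 = (135/8)*(-1/262) - 17/463 = -135/2096 - 17/463 = -98137/970448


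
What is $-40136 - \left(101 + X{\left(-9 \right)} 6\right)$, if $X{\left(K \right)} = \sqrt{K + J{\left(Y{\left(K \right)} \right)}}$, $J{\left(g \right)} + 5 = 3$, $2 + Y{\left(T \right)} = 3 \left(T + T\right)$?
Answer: $-40237 - 6 i \sqrt{11} \approx -40237.0 - 19.9 i$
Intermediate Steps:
$Y{\left(T \right)} = -2 + 6 T$ ($Y{\left(T \right)} = -2 + 3 \left(T + T\right) = -2 + 3 \cdot 2 T = -2 + 6 T$)
$J{\left(g \right)} = -2$ ($J{\left(g \right)} = -5 + 3 = -2$)
$X{\left(K \right)} = \sqrt{-2 + K}$ ($X{\left(K \right)} = \sqrt{K - 2} = \sqrt{-2 + K}$)
$-40136 - \left(101 + X{\left(-9 \right)} 6\right) = -40136 - \left(101 + \sqrt{-2 - 9} \cdot 6\right) = -40136 - \left(101 + \sqrt{-11} \cdot 6\right) = -40136 - \left(101 + i \sqrt{11} \cdot 6\right) = -40136 - \left(101 + 6 i \sqrt{11}\right) = -40237 - 6 i \sqrt{11}$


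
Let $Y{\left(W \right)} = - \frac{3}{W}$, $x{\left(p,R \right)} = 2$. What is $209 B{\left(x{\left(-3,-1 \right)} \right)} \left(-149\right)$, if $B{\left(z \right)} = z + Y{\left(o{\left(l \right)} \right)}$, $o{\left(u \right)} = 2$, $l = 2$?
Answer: $- \frac{31141}{2} \approx -15571.0$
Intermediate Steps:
$B{\left(z \right)} = - \frac{3}{2} + z$ ($B{\left(z \right)} = z - \frac{3}{2} = - \frac{3}{2} + z$)
$209 B{\left(x{\left(-3,-1 \right)} \right)} \left(-149\right) = 209 \left(- \frac{3}{2} + 2\right) \left(-149\right) = 209 \cdot \frac{1}{2} \left(-149\right) = \frac{209}{2} \left(-149\right) = - \frac{31141}{2}$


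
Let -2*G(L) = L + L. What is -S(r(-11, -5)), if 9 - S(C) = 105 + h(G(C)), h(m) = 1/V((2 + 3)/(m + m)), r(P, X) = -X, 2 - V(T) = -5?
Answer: 673/7 ≈ 96.143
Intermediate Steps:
V(T) = 7 (V(T) = 2 - 1*(-5) = 2 + 5 = 7)
G(L) = -L (G(L) = -(L + L)/2 = -L)
h(m) = ⅐ (h(m) = 1/7 = ⅐)
S(C) = -673/7 (S(C) = 9 - (105 + ⅐) = 9 - 1*736/7 = 9 - 736/7 = -673/7)
-S(r(-11, -5)) = -1*(-673/7) = 673/7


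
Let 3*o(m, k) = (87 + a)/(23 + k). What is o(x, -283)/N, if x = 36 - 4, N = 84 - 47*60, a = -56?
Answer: 31/2134080 ≈ 1.4526e-5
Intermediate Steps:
N = -2736 (N = 84 - 2820 = -2736)
x = 32
o(m, k) = 31/(3*(23 + k)) (o(m, k) = ((87 - 56)/(23 + k))/3 = (31/(23 + k))/3 = 31/(3*(23 + k)))
o(x, -283)/N = (31/(3*(23 - 283)))/(-2736) = ((31/3)/(-260))*(-1/2736) = ((31/3)*(-1/260))*(-1/2736) = -31/780*(-1/2736) = 31/2134080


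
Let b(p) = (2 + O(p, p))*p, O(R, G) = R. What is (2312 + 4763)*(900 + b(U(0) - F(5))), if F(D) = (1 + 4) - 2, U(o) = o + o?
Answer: 6388725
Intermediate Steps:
U(o) = 2*o
F(D) = 3 (F(D) = 5 - 2 = 3)
b(p) = p*(2 + p) (b(p) = (2 + p)*p = p*(2 + p))
(2312 + 4763)*(900 + b(U(0) - F(5))) = (2312 + 4763)*(900 + (2*0 - 1*3)*(2 + (2*0 - 1*3))) = 7075*(900 + (0 - 3)*(2 + (0 - 3))) = 7075*(900 - 3*(2 - 3)) = 7075*(900 - 3*(-1)) = 7075*(900 + 3) = 7075*903 = 6388725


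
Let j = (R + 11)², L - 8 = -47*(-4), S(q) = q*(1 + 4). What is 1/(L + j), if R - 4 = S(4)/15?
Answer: 9/4165 ≈ 0.0021609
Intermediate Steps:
S(q) = 5*q (S(q) = q*5 = 5*q)
R = 16/3 (R = 4 + (5*4)/15 = 4 + 20*(1/15) = 4 + 4/3 = 16/3 ≈ 5.3333)
L = 196 (L = 8 - 47*(-4) = 8 + 188 = 196)
j = 2401/9 (j = (16/3 + 11)² = (49/3)² = 2401/9 ≈ 266.78)
1/(L + j) = 1/(196 + 2401/9) = 1/(4165/9) = 9/4165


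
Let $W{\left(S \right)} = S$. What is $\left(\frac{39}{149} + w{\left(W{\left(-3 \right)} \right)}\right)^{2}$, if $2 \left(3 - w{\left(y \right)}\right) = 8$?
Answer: $\frac{12100}{22201} \approx 0.54502$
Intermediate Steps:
$w{\left(y \right)} = -1$ ($w{\left(y \right)} = 3 - 4 = -1$)
$\left(\frac{39}{149} + w{\left(W{\left(-3 \right)} \right)}\right)^{2} = \left(\frac{39}{149} - 1\right)^{2} = \left(- \frac{110}{149}\right)^{2} = \frac{12100}{22201}$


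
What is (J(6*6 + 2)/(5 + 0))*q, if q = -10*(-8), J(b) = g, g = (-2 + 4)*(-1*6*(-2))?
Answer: 384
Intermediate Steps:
g = 24 (g = 2*(-6*(-2)) = 2*12 = 24)
J(b) = 24
q = 80
(J(6*6 + 2)/(5 + 0))*q = (24/(5 + 0))*80 = (24/5)*80 = 384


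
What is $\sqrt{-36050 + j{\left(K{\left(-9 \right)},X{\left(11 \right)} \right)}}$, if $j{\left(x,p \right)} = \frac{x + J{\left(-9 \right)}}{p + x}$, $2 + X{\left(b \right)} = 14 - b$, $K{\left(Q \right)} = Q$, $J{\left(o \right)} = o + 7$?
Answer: $\frac{i \sqrt{576778}}{4} \approx 189.86 i$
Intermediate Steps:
$J{\left(o \right)} = 7 + o$
$X{\left(b \right)} = 12 - b$ ($X{\left(b \right)} = -2 - \left(-14 + b\right) = 12 - b$)
$j{\left(x,p \right)} = \frac{-2 + x}{p + x}$ ($j{\left(x,p \right)} = \frac{x + \left(7 - 9\right)}{p + x} = \frac{x - 2}{p + x} = \frac{-2 + x}{p + x}$)
$\sqrt{-36050 + j{\left(K{\left(-9 \right)},X{\left(11 \right)} \right)}} = \sqrt{-36050 + \frac{-2 - 9}{\left(12 - 11\right) - 9}} = \sqrt{-36050 + \frac{1}{\left(12 - 11\right) - 9} \left(-11\right)} = \sqrt{-36050 + \frac{1}{1 - 9} \left(-11\right)} = \sqrt{-36050 + \frac{1}{-8} \left(-11\right)} = \sqrt{-36050 - - \frac{11}{8}} = \sqrt{-36050 + \frac{11}{8}} = \sqrt{- \frac{288389}{8}} = \frac{i \sqrt{576778}}{4}$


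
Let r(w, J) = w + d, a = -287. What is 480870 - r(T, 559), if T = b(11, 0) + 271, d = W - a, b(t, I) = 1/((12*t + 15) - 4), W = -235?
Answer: 68718220/143 ≈ 4.8055e+5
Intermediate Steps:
b(t, I) = 1/(11 + 12*t) (b(t, I) = 1/((15 + 12*t) - 4) = 1/(11 + 12*t))
d = 52 (d = -235 - 1*(-287) = -235 + 287 = 52)
T = 38754/143 (T = 1/(11 + 12*11) + 271 = 1/(11 + 132) + 271 = 1/143 + 271 = 38754/143 ≈ 271.01)
r(w, J) = 52 + w (r(w, J) = w + 52 = 52 + w)
480870 - r(T, 559) = 480870 - (52 + 38754/143) = 480870 - 1*46190/143 = 480870 - 46190/143 = 68718220/143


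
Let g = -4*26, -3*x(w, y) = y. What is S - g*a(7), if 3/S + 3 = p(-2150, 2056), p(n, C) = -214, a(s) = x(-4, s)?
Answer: -157985/651 ≈ -242.68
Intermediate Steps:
x(w, y) = -y/3
a(s) = -s/3
g = -104
S = -3/217 (S = 3/(-3 - 214) = 3/(-217) = 3*(-1/217) = -3/217 ≈ -0.013825)
S - g*a(7) = -3/217 - (-104)*(-⅓*7) = -3/217 - (-104)*(-7)/3 = -3/217 - 1*728/3 = -3/217 - 728/3 = -157985/651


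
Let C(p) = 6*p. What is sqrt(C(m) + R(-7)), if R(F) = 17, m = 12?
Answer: sqrt(89) ≈ 9.4340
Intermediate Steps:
sqrt(C(m) + R(-7)) = sqrt(6*12 + 17) = sqrt(72 + 17) = sqrt(89)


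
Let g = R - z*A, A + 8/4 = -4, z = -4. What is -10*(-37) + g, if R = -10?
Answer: 336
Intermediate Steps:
A = -6 (A = -2 - 4 = -6)
g = -34 (g = -10 - (-4)*(-6) = -10 - 1*24 = -10 - 24 = -34)
-10*(-37) + g = -10*(-37) - 34 = 370 - 34 = 336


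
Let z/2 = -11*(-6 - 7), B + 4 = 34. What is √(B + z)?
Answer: 2*√79 ≈ 17.776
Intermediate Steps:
B = 30 (B = -4 + 34 = 30)
z = 286 (z = 2*(-11*(-6 - 7)) = 2*(-11*(-13)) = 2*143 = 286)
√(B + z) = √(30 + 286) = √316 = 2*√79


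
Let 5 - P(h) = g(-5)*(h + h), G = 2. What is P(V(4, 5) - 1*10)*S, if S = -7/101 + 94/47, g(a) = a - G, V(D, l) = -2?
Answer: -31785/101 ≈ -314.70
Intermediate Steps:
g(a) = -2 + a (g(a) = a - 1*2 = a - 2 = -2 + a)
P(h) = 5 + 14*h (P(h) = 5 - (-2 - 5)*(h + h) = 5 - (-7)*2*h = 5 - (-14)*h = 5 + 14*h)
S = 195/101 (S = -7*1/101 + 94*(1/47) = -7/101 + 2 = 195/101 ≈ 1.9307)
P(V(4, 5) - 1*10)*S = (5 + 14*(-2 - 1*10))*(195/101) = (5 + 14*(-2 - 10))*(195/101) = (5 + 14*(-12))*(195/101) = (5 - 168)*(195/101) = -163*195/101 = -31785/101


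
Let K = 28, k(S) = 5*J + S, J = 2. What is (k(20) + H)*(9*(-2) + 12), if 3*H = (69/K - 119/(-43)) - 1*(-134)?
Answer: -275995/602 ≈ -458.46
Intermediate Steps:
k(S) = 10 + S (k(S) = 5*2 + S = 10 + S)
H = 167635/3612 (H = ((69/28 - 119/(-43)) - 1*(-134))/3 = ((69*(1/28) - 119*(-1/43)) + 134)/3 = ((69/28 + 119/43) + 134)/3 = (6299/1204 + 134)/3 = (1/3)*(167635/1204) = 167635/3612 ≈ 46.411)
(k(20) + H)*(9*(-2) + 12) = ((10 + 20) + 167635/3612)*(9*(-2) + 12) = (30 + 167635/3612)*(-18 + 12) = (275995/3612)*(-6) = -275995/602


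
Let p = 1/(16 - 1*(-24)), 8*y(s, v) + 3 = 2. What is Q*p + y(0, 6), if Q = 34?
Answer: 29/40 ≈ 0.72500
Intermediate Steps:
y(s, v) = -1/8 (y(s, v) = -3/8 + (1/8)*2 = -3/8 + 1/4 = -1/8)
p = 1/40 (p = 1/(16 + 24) = 1/40 ≈ 0.025000)
Q*p + y(0, 6) = 34*(1/40) - 1/8 = 17/20 - 1/8 = 29/40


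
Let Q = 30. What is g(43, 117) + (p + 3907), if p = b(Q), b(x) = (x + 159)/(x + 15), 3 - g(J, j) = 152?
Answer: 18811/5 ≈ 3762.2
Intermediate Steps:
g(J, j) = -149 (g(J, j) = 3 - 1*152 = 3 - 152 = -149)
b(x) = (159 + x)/(15 + x)
p = 21/5 (p = (159 + 30)/(15 + 30) = 189/45 = (1/45)*189 = 21/5 ≈ 4.2000)
g(43, 117) + (p + 3907) = -149 + (21/5 + 3907) = -149 + 19556/5 = 18811/5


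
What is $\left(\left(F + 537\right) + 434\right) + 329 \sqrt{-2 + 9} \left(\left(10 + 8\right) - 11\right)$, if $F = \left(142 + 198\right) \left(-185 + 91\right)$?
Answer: $-30989 + 2303 \sqrt{7} \approx -24896.0$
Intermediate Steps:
$F = -31960$ ($F = 340 \left(-94\right) = -31960$)
$\left(\left(F + 537\right) + 434\right) + 329 \sqrt{-2 + 9} \left(\left(10 + 8\right) - 11\right) = \left(\left(-31960 + 537\right) + 434\right) + 329 \sqrt{-2 + 9} \left(\left(10 + 8\right) - 11\right) = \left(-31423 + 434\right) + 329 \sqrt{7} \left(18 - 11\right) = -30989 + 329 \sqrt{7} \cdot 7 = -30989 + 329 \cdot 7 \sqrt{7} = -30989 + 2303 \sqrt{7}$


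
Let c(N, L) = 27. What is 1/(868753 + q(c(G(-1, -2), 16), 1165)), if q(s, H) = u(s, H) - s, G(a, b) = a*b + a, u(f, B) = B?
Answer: 1/869891 ≈ 1.1496e-6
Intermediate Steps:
G(a, b) = a + a*b
q(s, H) = H - s
1/(868753 + q(c(G(-1, -2), 16), 1165)) = 1/(868753 + (1165 - 1*27)) = 1/(868753 + (1165 - 27)) = 1/(868753 + 1138) = 1/869891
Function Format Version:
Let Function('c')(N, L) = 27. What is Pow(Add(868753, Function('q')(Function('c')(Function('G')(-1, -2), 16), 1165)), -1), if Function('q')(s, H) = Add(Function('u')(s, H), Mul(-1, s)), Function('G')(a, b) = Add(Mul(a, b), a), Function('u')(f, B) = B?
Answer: Rational(1, 869891) ≈ 1.1496e-6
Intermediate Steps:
Function('G')(a, b) = Add(a, Mul(a, b))
Function('q')(s, H) = Add(H, Mul(-1, s))
Pow(Add(868753, Function('q')(Function('c')(Function('G')(-1, -2), 16), 1165)), -1) = Pow(Add(868753, Add(1165, Mul(-1, 27))), -1) = Pow(Add(868753, Add(1165, -27)), -1) = Pow(Add(868753, 1138), -1) = Pow(869891, -1) = Rational(1, 869891)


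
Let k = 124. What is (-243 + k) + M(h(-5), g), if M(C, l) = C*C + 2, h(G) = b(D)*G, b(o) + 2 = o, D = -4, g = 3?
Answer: 783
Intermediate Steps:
b(o) = -2 + o
h(G) = -6*G (h(G) = (-2 - 4)*G = -6*G)
M(C, l) = 2 + C**2 (M(C, l) = C**2 + 2 = 2 + C**2)
(-243 + k) + M(h(-5), g) = (-243 + 124) + (2 + (-6*(-5))**2) = -119 + (2 + 30**2) = -119 + (2 + 900) = -119 + 902 = 783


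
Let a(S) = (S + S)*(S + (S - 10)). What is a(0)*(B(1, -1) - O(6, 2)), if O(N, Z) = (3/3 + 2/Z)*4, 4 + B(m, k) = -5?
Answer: 0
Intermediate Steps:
B(m, k) = -9 (B(m, k) = -4 - 5 = -9)
O(N, Z) = 4 + 8/Z (O(N, Z) = (3*(⅓) + 2/Z)*4 = (1 + 2/Z)*4 = 4 + 8/Z)
a(S) = 2*S*(-10 + 2*S) (a(S) = (2*S)*(S + (-10 + S)) = (2*S)*(-10 + 2*S) = 2*S*(-10 + 2*S))
a(0)*(B(1, -1) - O(6, 2)) = (4*0*(-5 + 0))*(-9 - (4 + 8/2)) = (4*0*(-5))*(-9 - (4 + 8*(½))) = 0*(-9 - (4 + 4)) = 0*(-9 - 1*8) = 0*(-9 - 8) = 0*(-17) = 0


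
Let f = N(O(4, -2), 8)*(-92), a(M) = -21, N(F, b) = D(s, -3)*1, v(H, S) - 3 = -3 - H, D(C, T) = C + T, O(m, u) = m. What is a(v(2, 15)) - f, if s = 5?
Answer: 163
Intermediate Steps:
v(H, S) = -H (v(H, S) = 3 + (-3 - H) = -H)
N(F, b) = 2 (N(F, b) = (5 - 3)*1 = 2*1 = 2)
f = -184 (f = 2*(-92) = -184)
a(v(2, 15)) - f = -21 - 1*(-184) = -21 + 184 = 163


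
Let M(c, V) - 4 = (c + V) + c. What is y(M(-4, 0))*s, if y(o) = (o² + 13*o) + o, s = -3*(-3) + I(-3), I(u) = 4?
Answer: -520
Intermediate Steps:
s = 13 (s = -3*(-3) + 4 = 9 + 4 = 13)
M(c, V) = 4 + V + 2*c (M(c, V) = 4 + ((c + V) + c) = 4 + ((V + c) + c) = 4 + (V + 2*c) = 4 + V + 2*c)
y(o) = o² + 14*o
y(M(-4, 0))*s = ((4 + 0 + 2*(-4))*(14 + (4 + 0 + 2*(-4))))*13 = ((4 + 0 - 8)*(14 + (4 + 0 - 8)))*13 = -4*(14 - 4)*13 = -4*10*13 = -40*13 = -520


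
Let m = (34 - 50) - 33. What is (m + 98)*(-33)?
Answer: -1617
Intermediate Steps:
m = -49 (m = -16 - 33 = -49)
(m + 98)*(-33) = (-49 + 98)*(-33) = 49*(-33) = -1617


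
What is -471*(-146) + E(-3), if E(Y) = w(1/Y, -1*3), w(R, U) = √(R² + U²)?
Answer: 68766 + √82/3 ≈ 68769.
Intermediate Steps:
E(Y) = √(9 + Y⁻²) (E(Y) = √((1/Y)² + (-1*3)²) = √((1/Y)² + (-3)²) = √(Y⁻² + 9) = √(9 + Y⁻²))
-471*(-146) + E(-3) = -471*(-146) + √(9 + (-3)⁻²) = 68766 + √(9 + ⅑) = 68766 + √(82/9) = 68766 + √82/3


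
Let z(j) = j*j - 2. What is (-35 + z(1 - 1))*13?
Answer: -481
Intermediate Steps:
z(j) = -2 + j² (z(j) = j² - 2 = -2 + j²)
(-35 + z(1 - 1))*13 = (-35 + (-2 + (1 - 1)²))*13 = (-35 + (-2 + 0²))*13 = (-35 + (-2 + 0))*13 = (-35 - 2)*13 = -37*13 = -481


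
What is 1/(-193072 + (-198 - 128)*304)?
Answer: -1/292176 ≈ -3.4226e-6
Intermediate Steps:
1/(-193072 + (-198 - 128)*304) = 1/(-193072 - 326*304) = 1/(-193072 - 99104) = 1/(-292176) = -1/292176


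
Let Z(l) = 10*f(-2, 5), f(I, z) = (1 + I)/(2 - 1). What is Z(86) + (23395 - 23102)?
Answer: 283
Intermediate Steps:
f(I, z) = 1 + I (f(I, z) = (1 + I)/1 = (1 + I)*1 = 1 + I)
Z(l) = -10 (Z(l) = 10*(1 - 2) = 10*(-1) = -10)
Z(86) + (23395 - 23102) = -10 + (23395 - 23102) = -10 + 293 = 283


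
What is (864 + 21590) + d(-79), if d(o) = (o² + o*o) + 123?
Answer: 35059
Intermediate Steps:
d(o) = 123 + 2*o² (d(o) = (o² + o²) + 123 = 2*o² + 123 = 123 + 2*o²)
(864 + 21590) + d(-79) = (864 + 21590) + (123 + 2*(-79)²) = 22454 + (123 + 2*6241) = 22454 + (123 + 12482) = 22454 + 12605 = 35059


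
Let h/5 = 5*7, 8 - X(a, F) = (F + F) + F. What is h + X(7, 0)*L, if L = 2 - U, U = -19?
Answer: 343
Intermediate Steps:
X(a, F) = 8 - 3*F (X(a, F) = 8 - ((F + F) + F) = 8 - (2*F + F) = 8 - 3*F)
h = 175 (h = 5*(5*7) = 5*35 = 175)
L = 21 (L = 2 - 1*(-19) = 2 + 19 = 21)
h + X(7, 0)*L = 175 + (8 - 3*0)*21 = 175 + (8 + 0)*21 = 175 + 8*21 = 175 + 168 = 343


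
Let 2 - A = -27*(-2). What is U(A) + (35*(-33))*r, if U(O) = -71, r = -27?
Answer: 31114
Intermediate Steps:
A = -52 (A = 2 - (-27)*(-2) = 2 - 1*54 = 2 - 54 = -52)
U(A) + (35*(-33))*r = -71 + (35*(-33))*(-27) = -71 - 1155*(-27) = -71 + 31185 = 31114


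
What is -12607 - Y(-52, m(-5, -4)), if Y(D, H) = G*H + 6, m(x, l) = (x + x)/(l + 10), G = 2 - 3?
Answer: -37844/3 ≈ -12615.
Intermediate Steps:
G = -1
m(x, l) = 2*x/(10 + l) (m(x, l) = (2*x)/(10 + l) = 2*x/(10 + l))
Y(D, H) = 6 - H (Y(D, H) = -H + 6 = 6 - H)
-12607 - Y(-52, m(-5, -4)) = -12607 - (6 - 2*(-5)/(10 - 4)) = -12607 - (6 - 2*(-5)/6) = -12607 - (6 - 1*(-5/3)) = -12607 - (6 + 5/3) = -12607 - 1*23/3 = -12607 - 23/3 = -37844/3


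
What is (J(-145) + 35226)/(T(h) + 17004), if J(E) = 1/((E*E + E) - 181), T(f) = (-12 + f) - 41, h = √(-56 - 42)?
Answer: 12359702569225/5947578192801 - 729142975*I*√2/849654027543 ≈ 2.0781 - 0.0012136*I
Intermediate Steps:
h = 7*I*√2 (h = √(-98) = 7*I*√2 ≈ 9.8995*I)
T(f) = -53 + f
J(E) = 1/(-181 + E + E²) (J(E) = 1/((E² + E) - 181) = 1/((E + E²) - 181) = 1/(-181 + E + E²))
(J(-145) + 35226)/(T(h) + 17004) = (1/(-181 - 145 + (-145)²) + 35226)/((-53 + 7*I*√2) + 17004) = (1/(-181 - 145 + 21025) + 35226)/(16951 + 7*I*√2) = (1/20699 + 35226)/(16951 + 7*I*√2) = 729142975/(20699*(16951 + 7*I*√2))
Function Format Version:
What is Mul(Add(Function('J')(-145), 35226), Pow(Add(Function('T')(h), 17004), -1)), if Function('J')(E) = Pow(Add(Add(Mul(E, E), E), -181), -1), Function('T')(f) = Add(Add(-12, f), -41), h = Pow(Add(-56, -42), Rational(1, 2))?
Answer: Add(Rational(12359702569225, 5947578192801), Mul(Rational(-729142975, 849654027543), I, Pow(2, Rational(1, 2)))) ≈ Add(2.0781, Mul(-0.0012136, I))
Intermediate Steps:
h = Mul(7, I, Pow(2, Rational(1, 2))) (h = Pow(-98, Rational(1, 2)) = Mul(7, I, Pow(2, Rational(1, 2))) ≈ Mul(9.8995, I))
Function('T')(f) = Add(-53, f)
Function('J')(E) = Pow(Add(-181, E, Pow(E, 2)), -1) (Function('J')(E) = Pow(Add(Add(Pow(E, 2), E), -181), -1) = Pow(Add(Add(E, Pow(E, 2)), -181), -1) = Pow(Add(-181, E, Pow(E, 2)), -1))
Mul(Add(Function('J')(-145), 35226), Pow(Add(Function('T')(h), 17004), -1)) = Mul(Add(Pow(Add(-181, -145, Pow(-145, 2)), -1), 35226), Pow(Add(Add(-53, Mul(7, I, Pow(2, Rational(1, 2)))), 17004), -1)) = Mul(Add(Pow(Add(-181, -145, 21025), -1), 35226), Pow(Add(16951, Mul(7, I, Pow(2, Rational(1, 2)))), -1)) = Mul(Add(Pow(20699, -1), 35226), Pow(Add(16951, Mul(7, I, Pow(2, Rational(1, 2)))), -1)) = Mul(Add(Rational(1, 20699), 35226), Pow(Add(16951, Mul(7, I, Pow(2, Rational(1, 2)))), -1)) = Mul(Rational(729142975, 20699), Pow(Add(16951, Mul(7, I, Pow(2, Rational(1, 2)))), -1))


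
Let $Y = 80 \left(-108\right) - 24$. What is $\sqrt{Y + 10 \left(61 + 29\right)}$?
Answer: $2 i \sqrt{1941} \approx 88.114 i$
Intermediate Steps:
$Y = -8664$ ($Y = -8640 - 24 = -8664$)
$\sqrt{Y + 10 \left(61 + 29\right)} = \sqrt{-8664 + 10 \left(61 + 29\right)} = \sqrt{-8664 + 10 \cdot 90} = \sqrt{-8664 + 900} = \sqrt{-7764} = 2 i \sqrt{1941}$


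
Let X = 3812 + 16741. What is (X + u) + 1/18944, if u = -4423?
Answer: 305566721/18944 ≈ 16130.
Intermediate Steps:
X = 20553
(X + u) + 1/18944 = (20553 - 4423) + 1/18944 = 16130 + 1/18944 = 305566721/18944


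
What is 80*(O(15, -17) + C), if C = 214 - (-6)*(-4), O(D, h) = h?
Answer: 13840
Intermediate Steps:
C = 190 (C = 214 - 1*24 = 214 - 24 = 190)
80*(O(15, -17) + C) = 80*(-17 + 190) = 80*173 = 13840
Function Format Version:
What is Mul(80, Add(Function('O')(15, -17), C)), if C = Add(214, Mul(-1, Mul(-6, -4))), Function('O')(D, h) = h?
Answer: 13840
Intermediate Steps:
C = 190 (C = Add(214, Mul(-1, 24)) = Add(214, -24) = 190)
Mul(80, Add(Function('O')(15, -17), C)) = Mul(80, Add(-17, 190)) = Mul(80, 173) = 13840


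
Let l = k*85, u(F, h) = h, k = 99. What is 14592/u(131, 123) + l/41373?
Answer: 22398143/188477 ≈ 118.84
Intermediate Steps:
l = 8415 (l = 99*85 = 8415)
14592/u(131, 123) + l/41373 = 14592/123 + 8415/41373 = 14592*(1/123) + 8415*(1/41373) = 4864/41 + 935/4597 = 22398143/188477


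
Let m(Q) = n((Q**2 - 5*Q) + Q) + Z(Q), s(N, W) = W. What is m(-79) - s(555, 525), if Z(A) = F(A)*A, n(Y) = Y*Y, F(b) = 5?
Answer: 42993329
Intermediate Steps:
n(Y) = Y**2
Z(A) = 5*A
m(Q) = (Q**2 - 4*Q)**2 + 5*Q (m(Q) = ((Q**2 - 5*Q) + Q)**2 + 5*Q = (Q**2 - 4*Q)**2 + 5*Q)
m(-79) - s(555, 525) = -79*(5 - 79*(-4 - 79)**2) - 1*525 = -79*(5 - 79*(-83)**2) - 525 = -79*(5 - 79*6889) - 525 = -79*(5 - 544231) - 525 = -79*(-544226) - 525 = 42993854 - 525 = 42993329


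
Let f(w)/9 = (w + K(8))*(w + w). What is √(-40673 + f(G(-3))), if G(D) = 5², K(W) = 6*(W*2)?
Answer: √13777 ≈ 117.38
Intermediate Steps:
K(W) = 12*W (K(W) = 6*(2*W) = 12*W)
G(D) = 25
f(w) = 18*w*(96 + w) (f(w) = 9*((w + 12*8)*(w + w)) = 9*((w + 96)*(2*w)) = 9*((96 + w)*(2*w)) = 9*(2*w*(96 + w)) = 18*w*(96 + w))
√(-40673 + f(G(-3))) = √(-40673 + 18*25*(96 + 25)) = √(-40673 + 18*25*121) = √(-40673 + 54450) = √13777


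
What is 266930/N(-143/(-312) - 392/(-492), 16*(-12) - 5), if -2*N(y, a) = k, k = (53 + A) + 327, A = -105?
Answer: -106772/55 ≈ -1941.3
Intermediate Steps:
k = 275 (k = (53 - 105) + 327 = -52 + 327 = 275)
N(y, a) = -275/2 (N(y, a) = -½*275 = -275/2)
266930/N(-143/(-312) - 392/(-492), 16*(-12) - 5) = 266930/(-275/2) = 266930*(-2/275) = -106772/55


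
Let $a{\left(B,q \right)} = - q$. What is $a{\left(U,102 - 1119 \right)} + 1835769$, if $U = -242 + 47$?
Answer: $1836786$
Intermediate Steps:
$U = -195$
$a{\left(U,102 - 1119 \right)} + 1835769 = - (102 - 1119) + 1835769 = \left(-1\right) \left(-1017\right) + 1835769 = 1017 + 1835769 = 1836786$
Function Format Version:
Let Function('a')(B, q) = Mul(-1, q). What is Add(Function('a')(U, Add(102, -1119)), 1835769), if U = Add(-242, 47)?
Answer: 1836786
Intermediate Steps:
U = -195
Add(Function('a')(U, Add(102, -1119)), 1835769) = Add(Mul(-1, Add(102, -1119)), 1835769) = Add(Mul(-1, -1017), 1835769) = Add(1017, 1835769) = 1836786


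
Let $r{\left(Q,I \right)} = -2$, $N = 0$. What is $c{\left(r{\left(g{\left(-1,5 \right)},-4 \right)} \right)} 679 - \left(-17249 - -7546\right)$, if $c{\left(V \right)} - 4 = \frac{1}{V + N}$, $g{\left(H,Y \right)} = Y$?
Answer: $\frac{24159}{2} \approx 12080.0$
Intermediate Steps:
$c{\left(V \right)} = 4 + \frac{1}{V}$ ($c{\left(V \right)} = 4 + \frac{1}{V + 0} = 4 + \frac{1}{V}$)
$c{\left(r{\left(g{\left(-1,5 \right)},-4 \right)} \right)} 679 - \left(-17249 - -7546\right) = \left(4 + \frac{1}{-2}\right) 679 - \left(-17249 - -7546\right) = \left(4 - \frac{1}{2}\right) 679 - \left(-17249 + 7546\right) = \frac{7}{2} \cdot 679 - -9703 = \frac{4753}{2} + 9703 = \frac{24159}{2}$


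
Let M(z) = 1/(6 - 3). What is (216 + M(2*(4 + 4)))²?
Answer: 421201/9 ≈ 46800.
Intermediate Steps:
M(z) = ⅓ (M(z) = 1/3 = ⅓)
(216 + M(2*(4 + 4)))² = (216 + ⅓)² = (649/3)² = 421201/9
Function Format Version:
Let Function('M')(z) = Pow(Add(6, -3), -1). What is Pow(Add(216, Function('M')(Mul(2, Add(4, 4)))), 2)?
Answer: Rational(421201, 9) ≈ 46800.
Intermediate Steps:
Function('M')(z) = Rational(1, 3) (Function('M')(z) = Pow(3, -1) = Rational(1, 3))
Pow(Add(216, Function('M')(Mul(2, Add(4, 4)))), 2) = Pow(Add(216, Rational(1, 3)), 2) = Pow(Rational(649, 3), 2) = Rational(421201, 9)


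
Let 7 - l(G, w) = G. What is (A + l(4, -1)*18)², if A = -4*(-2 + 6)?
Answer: 1444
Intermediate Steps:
A = -16 (A = -4*4 = -16)
l(G, w) = 7 - G
(A + l(4, -1)*18)² = (-16 + (7 - 1*4)*18)² = (-16 + (7 - 4)*18)² = (-16 + 3*18)² = (-16 + 54)² = 38² = 1444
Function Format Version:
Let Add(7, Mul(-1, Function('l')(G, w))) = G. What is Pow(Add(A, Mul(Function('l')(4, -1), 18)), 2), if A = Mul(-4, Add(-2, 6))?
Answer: 1444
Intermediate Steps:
A = -16 (A = Mul(-4, 4) = -16)
Function('l')(G, w) = Add(7, Mul(-1, G))
Pow(Add(A, Mul(Function('l')(4, -1), 18)), 2) = Pow(Add(-16, Mul(Add(7, Mul(-1, 4)), 18)), 2) = Pow(Add(-16, Mul(Add(7, -4), 18)), 2) = Pow(Add(-16, Mul(3, 18)), 2) = Pow(Add(-16, 54), 2) = Pow(38, 2) = 1444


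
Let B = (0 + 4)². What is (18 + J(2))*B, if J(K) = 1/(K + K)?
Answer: 292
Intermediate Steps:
J(K) = 1/(2*K)
B = 16 (B = 4² = 16)
(18 + J(2))*B = (18 + (½)/2)*16 = (18 + (½)*(½))*16 = (18 + ¼)*16 = (73/4)*16 = 292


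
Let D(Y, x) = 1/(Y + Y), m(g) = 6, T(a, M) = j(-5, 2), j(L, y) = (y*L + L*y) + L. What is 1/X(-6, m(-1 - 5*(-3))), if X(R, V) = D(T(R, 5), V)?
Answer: -50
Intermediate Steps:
j(L, y) = L + 2*L*y (j(L, y) = (L*y + L*y) + L = 2*L*y + L = L + 2*L*y)
T(a, M) = -25 (T(a, M) = -5*(1 + 2*2) = -5*(1 + 4) = -5*5 = -25)
D(Y, x) = 1/(2*Y)
X(R, V) = -1/50 (X(R, V) = (½)/(-25) = (½)*(-1/25) = -1/50)
1/X(-6, m(-1 - 5*(-3))) = 1/(-1/50) = -50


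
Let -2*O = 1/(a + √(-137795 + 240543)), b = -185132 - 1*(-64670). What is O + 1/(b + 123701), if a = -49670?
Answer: 2547446717/7990632926328 + √25687/2467006152 ≈ 0.00031887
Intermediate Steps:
b = -120462 (b = -185132 + 64670 = -120462)
O = -1/(2*(-49670 + 2*√25687)) (O = -1/(2*(-49670 + √(-137795 + 240543))) = -1/(2*(-49670 + √102748)) = -1/(2*(-49670 + 2*√25687)) ≈ 1.0132e-5)
O + 1/(b + 123701) = (24835/2467006152 + √25687/2467006152) + 1/(-120462 + 123701) = (24835/2467006152 + √25687/2467006152) + 1/3239 = 2547446717/7990632926328 + √25687/2467006152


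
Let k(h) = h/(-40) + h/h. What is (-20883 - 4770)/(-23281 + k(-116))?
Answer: 256530/232771 ≈ 1.1021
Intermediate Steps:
k(h) = 1 - h/40 (k(h) = h*(-1/40) + 1 = -h/40 + 1 = 1 - h/40)
(-20883 - 4770)/(-23281 + k(-116)) = (-20883 - 4770)/(-23281 + (1 - 1/40*(-116))) = -25653/(-23281 + (1 + 29/10)) = -25653/(-23281 + 39/10) = -25653/(-232771/10) = -25653*(-10/232771) = 256530/232771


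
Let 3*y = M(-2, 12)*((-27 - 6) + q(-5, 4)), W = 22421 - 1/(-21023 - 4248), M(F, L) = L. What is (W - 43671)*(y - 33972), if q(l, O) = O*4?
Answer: 494048049080/683 ≈ 7.2335e+8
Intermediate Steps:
q(l, O) = 4*O
W = 566601092/25271 (W = 22421 - 1/(-25271) = 22421 - 1*(-1/25271) = 22421 + 1/25271 = 566601092/25271 ≈ 22421.)
y = -68 (y = (12*((-27 - 6) + 4*4))/3 = (12*(-33 + 16))/3 = (12*(-17))/3 = (1/3)*(-204) = -68)
(W - 43671)*(y - 33972) = (566601092/25271 - 43671)*(-68 - 33972) = -537008749/25271*(-34040) = 494048049080/683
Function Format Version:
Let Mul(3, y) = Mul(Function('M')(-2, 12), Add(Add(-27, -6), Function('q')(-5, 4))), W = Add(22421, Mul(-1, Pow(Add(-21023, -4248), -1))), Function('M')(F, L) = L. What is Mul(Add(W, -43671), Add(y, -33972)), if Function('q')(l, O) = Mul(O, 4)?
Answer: Rational(494048049080, 683) ≈ 7.2335e+8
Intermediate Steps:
Function('q')(l, O) = Mul(4, O)
W = Rational(566601092, 25271) (W = Add(22421, Mul(-1, Pow(-25271, -1))) = Add(22421, Mul(-1, Rational(-1, 25271))) = Add(22421, Rational(1, 25271)) = Rational(566601092, 25271) ≈ 22421.)
y = -68 (y = Mul(Rational(1, 3), Mul(12, Add(Add(-27, -6), Mul(4, 4)))) = Mul(Rational(1, 3), Mul(12, Add(-33, 16))) = Mul(Rational(1, 3), Mul(12, -17)) = Mul(Rational(1, 3), -204) = -68)
Mul(Add(W, -43671), Add(y, -33972)) = Mul(Add(Rational(566601092, 25271), -43671), Add(-68, -33972)) = Mul(Rational(-537008749, 25271), -34040) = Rational(494048049080, 683)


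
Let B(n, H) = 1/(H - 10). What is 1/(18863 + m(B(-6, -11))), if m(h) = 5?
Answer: 1/18868 ≈ 5.3000e-5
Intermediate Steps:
B(n, H) = 1/(-10 + H)
1/(18863 + m(B(-6, -11))) = 1/(18863 + 5) = 1/18868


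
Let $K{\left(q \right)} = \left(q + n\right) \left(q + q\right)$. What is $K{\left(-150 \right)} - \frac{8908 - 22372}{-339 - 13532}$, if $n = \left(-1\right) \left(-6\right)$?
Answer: $\frac{54473976}{1261} \approx 43199.0$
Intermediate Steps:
$n = 6$
$K{\left(q \right)} = 2 q \left(6 + q\right)$ ($K{\left(q \right)} = \left(q + 6\right) \left(q + q\right) = \left(6 + q\right) 2 q = 2 q \left(6 + q\right)$)
$K{\left(-150 \right)} - \frac{8908 - 22372}{-339 - 13532} = 2 \left(-150\right) \left(6 - 150\right) - \frac{8908 - 22372}{-339 - 13532} = 2 \left(-150\right) \left(-144\right) - - \frac{13464}{-13871} = 43200 - \left(-13464\right) \left(- \frac{1}{13871}\right) = 43200 - \frac{1224}{1261} = \frac{54473976}{1261}$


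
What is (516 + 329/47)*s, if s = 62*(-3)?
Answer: -97278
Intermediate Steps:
s = -186
(516 + 329/47)*s = (516 + 329/47)*(-186) = (516 + 329*(1/47))*(-186) = (516 + 7)*(-186) = 523*(-186) = -97278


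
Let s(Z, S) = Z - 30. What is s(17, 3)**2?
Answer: 169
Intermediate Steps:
s(Z, S) = -30 + Z
s(17, 3)**2 = (-30 + 17)**2 = (-13)**2 = 169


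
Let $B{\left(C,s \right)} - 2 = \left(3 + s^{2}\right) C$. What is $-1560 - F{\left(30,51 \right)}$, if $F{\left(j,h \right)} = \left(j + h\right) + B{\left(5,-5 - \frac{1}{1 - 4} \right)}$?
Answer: $- \frac{15902}{9} \approx -1766.9$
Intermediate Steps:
$B{\left(C,s \right)} = 2 + C \left(3 + s^{2}\right)$ ($B{\left(C,s \right)} = 2 + \left(3 + s^{2}\right) C = 2 + C \left(3 + s^{2}\right)$)
$F{\left(j,h \right)} = \frac{1133}{9} + h + j$ ($F{\left(j,h \right)} = \left(j + h\right) + \left(2 + 3 \cdot 5 + 5 \left(-5 - \frac{1}{1 - 4}\right)^{2}\right) = \left(h + j\right) + \left(2 + 15 + 5 \left(-5 - \frac{1}{-3}\right)^{2}\right) = \left(h + j\right) + \left(2 + 15 + 5 \left(-5 - - \frac{1}{3}\right)^{2}\right) = \left(h + j\right) + \left(2 + 15 + 5 \left(-5 + \frac{1}{3}\right)^{2}\right) = \left(h + j\right) + \left(2 + 15 + 5 \left(- \frac{14}{3}\right)^{2}\right) = \left(h + j\right) + \left(2 + 15 + 5 \cdot \frac{196}{9}\right) = \left(h + j\right) + \left(2 + 15 + \frac{980}{9}\right) = \left(h + j\right) + \frac{1133}{9} = \frac{1133}{9} + h + j$)
$-1560 - F{\left(30,51 \right)} = -1560 - \left(\frac{1133}{9} + 51 + 30\right) = -1560 - \frac{1862}{9} = - \frac{15902}{9}$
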